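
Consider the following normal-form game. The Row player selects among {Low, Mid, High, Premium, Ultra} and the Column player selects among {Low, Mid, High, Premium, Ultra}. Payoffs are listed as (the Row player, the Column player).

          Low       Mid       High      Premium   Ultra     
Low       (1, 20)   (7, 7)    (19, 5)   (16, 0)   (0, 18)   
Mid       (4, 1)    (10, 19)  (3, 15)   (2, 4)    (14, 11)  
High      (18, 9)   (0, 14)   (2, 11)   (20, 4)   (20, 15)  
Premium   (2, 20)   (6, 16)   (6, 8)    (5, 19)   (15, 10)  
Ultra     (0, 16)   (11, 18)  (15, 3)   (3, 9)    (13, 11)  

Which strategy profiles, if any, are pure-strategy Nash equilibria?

Find each player's best response to every opponent strategy; NE are the intersections.
The Row player's best responses — vs Low: High (payoff 18); vs Mid: Ultra (payoff 11); vs High: Low (payoff 19); vs Premium: High (payoff 20); vs Ultra: High (payoff 20).
The Column player's best responses — vs Low: Low (payoff 20); vs Mid: Mid (payoff 19); vs High: Ultra (payoff 15); vs Premium: Low (payoff 20); vs Ultra: Mid (payoff 18).
Mutual best responses occur at (High, Ultra) and (Ultra, Mid); at each, neither player gains by switching.

(High, Ultra) and (Ultra, Mid)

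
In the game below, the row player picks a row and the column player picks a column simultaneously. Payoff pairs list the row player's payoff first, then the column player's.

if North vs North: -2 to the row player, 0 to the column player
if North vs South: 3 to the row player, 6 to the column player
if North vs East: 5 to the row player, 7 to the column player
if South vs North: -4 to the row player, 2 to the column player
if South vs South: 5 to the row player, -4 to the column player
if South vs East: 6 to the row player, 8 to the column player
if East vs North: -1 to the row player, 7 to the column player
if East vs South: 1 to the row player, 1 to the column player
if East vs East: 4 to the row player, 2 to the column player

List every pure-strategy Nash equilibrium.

A profile is a Nash equilibrium when each player is best-responding to the other.
The row player's best responses — vs North: East (payoff -1); vs South: South (payoff 5); vs East: South (payoff 6).
The column player's best responses — vs North: East (payoff 7); vs South: East (payoff 8); vs East: North (payoff 7).
Mutual best responses occur at (South, East) and (East, North); at each, neither player gains by switching.

(South, East) and (East, North)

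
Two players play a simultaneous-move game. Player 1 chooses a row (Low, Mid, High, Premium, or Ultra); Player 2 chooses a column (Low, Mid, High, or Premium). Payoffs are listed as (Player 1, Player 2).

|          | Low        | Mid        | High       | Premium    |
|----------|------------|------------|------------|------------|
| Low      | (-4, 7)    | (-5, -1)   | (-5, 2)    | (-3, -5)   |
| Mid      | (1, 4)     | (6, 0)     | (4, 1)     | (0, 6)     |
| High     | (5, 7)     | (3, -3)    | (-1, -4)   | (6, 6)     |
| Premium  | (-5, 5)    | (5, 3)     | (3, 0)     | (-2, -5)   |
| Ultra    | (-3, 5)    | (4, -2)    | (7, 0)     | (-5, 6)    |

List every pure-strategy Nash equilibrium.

(High, Low)

Find each player's best response to every opponent strategy; NE are the intersections.
Player 1's best responses — vs Low: High (payoff 5); vs Mid: Mid (payoff 6); vs High: Ultra (payoff 7); vs Premium: High (payoff 6).
Player 2's best responses — vs Low: Low (payoff 7); vs Mid: Premium (payoff 6); vs High: Low (payoff 7); vs Premium: Low (payoff 5); vs Ultra: Premium (payoff 6).
The only mutual best response is (High, Low); neither player gains by switching there.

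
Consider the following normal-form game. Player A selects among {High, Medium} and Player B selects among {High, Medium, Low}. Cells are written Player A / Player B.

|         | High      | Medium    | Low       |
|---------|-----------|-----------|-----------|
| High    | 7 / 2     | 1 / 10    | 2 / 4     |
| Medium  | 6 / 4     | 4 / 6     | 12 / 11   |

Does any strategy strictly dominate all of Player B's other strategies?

No strictly dominant strategy

A strategy is strictly dominant if it gives Player B a strictly higher payoff than every other strategy, against every choice by the opponent.
High is not dominant: against High, Medium gives 10 > 2.
Medium is not dominant: against Medium, Low gives 11 > 6.
Low is not dominant: against High, Medium gives 10 > 4.
No single strategy is best against every opponent action.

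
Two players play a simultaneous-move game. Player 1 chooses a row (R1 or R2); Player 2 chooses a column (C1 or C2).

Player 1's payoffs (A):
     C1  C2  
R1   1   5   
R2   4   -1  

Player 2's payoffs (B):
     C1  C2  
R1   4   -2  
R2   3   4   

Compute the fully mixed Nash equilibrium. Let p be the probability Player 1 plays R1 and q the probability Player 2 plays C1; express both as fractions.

p = 1/7, q = 2/3

In a mixed NE each player is indifferent between their pure strategies, so the opponent's mix sets the indifference.
Player 2 indifferent between C1 and C2: p·4 + (1−p)·3 = p·(-2) + (1−p)·4 ⟹ 3 + 1p = 4 + (-6)p ⟹ p = 1/7.
Player 1 indifferent between R1 and R2: q·1 + (1−q)·5 = q·4 + (1−q)·(-1) ⟹ 5 + (-4)q = (-1) + 5q ⟹ q = 2/3.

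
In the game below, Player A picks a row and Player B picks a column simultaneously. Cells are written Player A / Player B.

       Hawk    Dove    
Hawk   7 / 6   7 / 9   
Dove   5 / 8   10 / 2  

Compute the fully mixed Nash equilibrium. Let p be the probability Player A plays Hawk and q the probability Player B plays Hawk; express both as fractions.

p = 2/3, q = 3/5

In a mixed NE each player is indifferent between their pure strategies, so the opponent's mix sets the indifference.
Player B indifferent between Hawk and Dove: p·6 + (1−p)·8 = p·9 + (1−p)·2 ⟹ 8 + (-2)p = 2 + 7p ⟹ p = 2/3.
Player A indifferent between Hawk and Dove: q·7 + (1−q)·7 = q·5 + (1−q)·10 ⟹ 7 + 0q = 10 + (-5)q ⟹ q = 3/5.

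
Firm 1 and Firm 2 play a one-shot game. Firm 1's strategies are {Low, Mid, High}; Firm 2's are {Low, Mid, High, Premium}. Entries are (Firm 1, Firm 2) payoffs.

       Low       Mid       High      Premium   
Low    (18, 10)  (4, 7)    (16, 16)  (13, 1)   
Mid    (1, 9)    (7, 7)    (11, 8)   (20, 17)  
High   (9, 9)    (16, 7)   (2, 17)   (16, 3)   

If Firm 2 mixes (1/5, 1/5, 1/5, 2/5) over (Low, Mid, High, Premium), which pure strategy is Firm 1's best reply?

Low

Firm 1's best reply maximizes expected payoff against the mix.
Low: (1/5)·18 + (1/5)·4 + (1/5)·16 + (2/5)·13 = 64/5
Mid: (1/5)·1 + (1/5)·7 + (1/5)·11 + (2/5)·20 = 59/5
High: (1/5)·9 + (1/5)·16 + (1/5)·2 + (2/5)·16 = 59/5
Highest expected payoff is 64/5, from Low.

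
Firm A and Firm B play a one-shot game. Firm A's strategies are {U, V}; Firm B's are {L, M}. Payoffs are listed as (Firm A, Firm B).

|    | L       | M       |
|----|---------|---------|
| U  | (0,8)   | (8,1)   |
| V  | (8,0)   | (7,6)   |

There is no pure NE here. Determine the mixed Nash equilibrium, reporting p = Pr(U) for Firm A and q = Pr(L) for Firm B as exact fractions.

In a mixed NE each player is indifferent between their pure strategies, so the opponent's mix sets the indifference.
Firm B indifferent between L and M: p·8 + (1−p)·0 = p·1 + (1−p)·6 ⟹ 0 + 8p = 6 + (-5)p ⟹ p = 6/13.
Firm A indifferent between U and V: q·0 + (1−q)·8 = q·8 + (1−q)·7 ⟹ 8 + (-8)q = 7 + 1q ⟹ q = 1/9.

p = 6/13, q = 1/9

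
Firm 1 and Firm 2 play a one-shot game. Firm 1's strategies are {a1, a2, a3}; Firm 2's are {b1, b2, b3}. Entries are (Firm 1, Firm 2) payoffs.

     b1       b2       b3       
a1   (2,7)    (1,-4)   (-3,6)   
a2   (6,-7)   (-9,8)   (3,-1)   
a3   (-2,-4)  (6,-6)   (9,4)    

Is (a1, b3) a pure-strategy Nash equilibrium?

No

Holding Firm 2 at b3: Firm 1 gets -3 from a1 but could get 9 by switching to a3. Firm 1 has a profitable deviation.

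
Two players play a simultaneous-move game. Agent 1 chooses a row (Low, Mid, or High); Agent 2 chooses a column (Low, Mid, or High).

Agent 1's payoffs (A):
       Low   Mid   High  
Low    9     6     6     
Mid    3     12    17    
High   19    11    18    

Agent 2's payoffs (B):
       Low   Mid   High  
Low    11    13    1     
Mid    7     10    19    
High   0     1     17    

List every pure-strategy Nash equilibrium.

(High, High)

A profile is a Nash equilibrium when each player is best-responding to the other.
Agent 1's best responses — vs Low: High (payoff 19); vs Mid: Mid (payoff 12); vs High: High (payoff 18).
Agent 2's best responses — vs Low: Mid (payoff 13); vs Mid: High (payoff 19); vs High: High (payoff 17).
The only mutual best response is (High, High); neither player gains by switching there.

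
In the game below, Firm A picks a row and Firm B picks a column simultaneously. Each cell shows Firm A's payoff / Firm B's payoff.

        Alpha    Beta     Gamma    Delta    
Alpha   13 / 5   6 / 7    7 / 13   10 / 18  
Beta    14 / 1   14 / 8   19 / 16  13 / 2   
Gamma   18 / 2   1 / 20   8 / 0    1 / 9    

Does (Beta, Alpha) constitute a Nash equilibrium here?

Holding Firm B at Alpha: Firm A gets 14 from Beta but could get 18 by switching to Gamma. Firm A has a profitable deviation.

No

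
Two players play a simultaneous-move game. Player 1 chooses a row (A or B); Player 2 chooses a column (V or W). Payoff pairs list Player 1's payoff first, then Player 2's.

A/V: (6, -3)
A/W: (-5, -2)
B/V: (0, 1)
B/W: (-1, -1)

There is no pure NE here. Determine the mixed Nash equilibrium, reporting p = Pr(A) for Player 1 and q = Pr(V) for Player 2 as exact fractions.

p = 2/3, q = 2/5

In a mixed NE each player is indifferent between their pure strategies, so the opponent's mix sets the indifference.
Player 2 indifferent between V and W: p·(-3) + (1−p)·1 = p·(-2) + (1−p)·(-1) ⟹ 1 + (-4)p = (-1) + (-1)p ⟹ p = 2/3.
Player 1 indifferent between A and B: q·6 + (1−q)·(-5) = q·0 + (1−q)·(-1) ⟹ (-5) + 11q = (-1) + 1q ⟹ q = 2/5.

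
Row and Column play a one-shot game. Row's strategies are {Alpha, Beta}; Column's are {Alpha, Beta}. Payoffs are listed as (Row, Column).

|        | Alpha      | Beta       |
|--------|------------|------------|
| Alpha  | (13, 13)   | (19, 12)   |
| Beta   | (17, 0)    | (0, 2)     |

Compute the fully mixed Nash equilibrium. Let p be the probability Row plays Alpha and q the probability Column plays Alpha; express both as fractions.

p = 2/3, q = 19/23

Each player's mixing probability is pinned down by making the *other* player indifferent.
Column indifferent between Alpha and Beta: p·13 + (1−p)·0 = p·12 + (1−p)·2 ⟹ 0 + 13p = 2 + 10p ⟹ p = 2/3.
Row indifferent between Alpha and Beta: q·13 + (1−q)·19 = q·17 + (1−q)·0 ⟹ 19 + (-6)q = 0 + 17q ⟹ q = 19/23.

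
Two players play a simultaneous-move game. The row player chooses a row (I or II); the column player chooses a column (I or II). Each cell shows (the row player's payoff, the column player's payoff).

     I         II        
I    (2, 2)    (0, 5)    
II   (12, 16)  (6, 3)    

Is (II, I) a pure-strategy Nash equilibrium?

Yes

Holding the column player at I: the row player gets 12 from II, versus 2 from I. No profitable deviation for the row player.
Holding the row player at II: the column player gets 16 from I, versus 3 from II. No profitable deviation for the column player either.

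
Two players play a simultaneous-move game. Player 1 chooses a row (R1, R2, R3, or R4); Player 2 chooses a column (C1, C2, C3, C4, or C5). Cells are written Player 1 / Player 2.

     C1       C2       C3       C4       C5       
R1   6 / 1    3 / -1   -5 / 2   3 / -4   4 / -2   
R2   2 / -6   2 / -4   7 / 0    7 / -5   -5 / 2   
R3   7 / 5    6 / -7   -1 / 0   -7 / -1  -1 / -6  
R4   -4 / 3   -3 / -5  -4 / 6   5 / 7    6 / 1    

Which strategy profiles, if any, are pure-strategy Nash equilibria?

Check mutual best responses: a cell is a NE iff neither player can gain by unilaterally deviating.
Player 1's best responses — vs C1: R3 (payoff 7); vs C2: R3 (payoff 6); vs C3: R2 (payoff 7); vs C4: R2 (payoff 7); vs C5: R4 (payoff 6).
Player 2's best responses — vs R1: C3 (payoff 2); vs R2: C5 (payoff 2); vs R3: C1 (payoff 5); vs R4: C4 (payoff 7).
The only mutual best response is (R3, C1); neither player gains by switching there.

(R3, C1)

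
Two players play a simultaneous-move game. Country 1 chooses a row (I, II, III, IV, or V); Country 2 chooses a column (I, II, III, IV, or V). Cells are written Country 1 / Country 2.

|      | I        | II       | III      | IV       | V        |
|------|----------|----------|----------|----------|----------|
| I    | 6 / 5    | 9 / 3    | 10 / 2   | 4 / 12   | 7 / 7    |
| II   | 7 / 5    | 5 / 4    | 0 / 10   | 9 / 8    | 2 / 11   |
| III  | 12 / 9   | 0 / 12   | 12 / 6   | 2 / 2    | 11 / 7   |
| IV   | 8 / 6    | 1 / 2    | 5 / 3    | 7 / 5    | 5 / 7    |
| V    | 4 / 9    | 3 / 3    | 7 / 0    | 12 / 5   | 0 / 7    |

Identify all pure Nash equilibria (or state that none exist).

No pure-strategy Nash equilibrium

Find each player's best response to every opponent strategy; NE are the intersections.
Country 1's best responses — vs I: III (payoff 12); vs II: I (payoff 9); vs III: III (payoff 12); vs IV: V (payoff 12); vs V: III (payoff 11).
Country 2's best responses — vs I: IV (payoff 12); vs II: V (payoff 11); vs III: II (payoff 12); vs IV: V (payoff 7); vs V: I (payoff 9).
No cell has both players best-responding. For instance, Country 1's best reply to V is III, but against III Country 2 prefers II over V.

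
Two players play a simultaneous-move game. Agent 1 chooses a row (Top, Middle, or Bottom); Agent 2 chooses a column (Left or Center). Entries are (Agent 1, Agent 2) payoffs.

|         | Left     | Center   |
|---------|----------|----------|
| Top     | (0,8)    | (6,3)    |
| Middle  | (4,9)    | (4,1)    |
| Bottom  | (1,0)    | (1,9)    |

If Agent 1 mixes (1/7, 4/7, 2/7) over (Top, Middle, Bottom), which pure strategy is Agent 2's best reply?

Compute Agent 2's expected payoff from each pure strategy against the given mix.
Left: (1/7)·8 + (4/7)·9 + (2/7)·0 = 44/7
Center: (1/7)·3 + (4/7)·1 + (2/7)·9 = 25/7
Highest expected payoff is 44/7, from Left.

Left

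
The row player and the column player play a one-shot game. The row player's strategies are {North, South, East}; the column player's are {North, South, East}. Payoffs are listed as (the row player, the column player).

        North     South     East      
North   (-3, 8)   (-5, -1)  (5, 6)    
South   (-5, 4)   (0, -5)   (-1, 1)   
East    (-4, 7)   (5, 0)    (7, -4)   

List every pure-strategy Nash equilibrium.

Find each player's best response to every opponent strategy; NE are the intersections.
The row player's best responses — vs North: North (payoff -3); vs South: East (payoff 5); vs East: East (payoff 7).
The column player's best responses — vs North: North (payoff 8); vs South: North (payoff 4); vs East: North (payoff 7).
The only mutual best response is (North, North); neither player gains by switching there.

(North, North)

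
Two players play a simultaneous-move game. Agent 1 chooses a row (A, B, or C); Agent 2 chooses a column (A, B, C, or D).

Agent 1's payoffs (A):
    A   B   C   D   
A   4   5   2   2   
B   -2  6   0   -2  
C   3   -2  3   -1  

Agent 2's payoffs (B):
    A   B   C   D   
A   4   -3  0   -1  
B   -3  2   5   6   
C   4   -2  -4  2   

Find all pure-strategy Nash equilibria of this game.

(A, A)

Find each player's best response to every opponent strategy; NE are the intersections.
Agent 1's best responses — vs A: A (payoff 4); vs B: B (payoff 6); vs C: C (payoff 3); vs D: A (payoff 2).
Agent 2's best responses — vs A: A (payoff 4); vs B: D (payoff 6); vs C: A (payoff 4).
The only mutual best response is (A, A); neither player gains by switching there.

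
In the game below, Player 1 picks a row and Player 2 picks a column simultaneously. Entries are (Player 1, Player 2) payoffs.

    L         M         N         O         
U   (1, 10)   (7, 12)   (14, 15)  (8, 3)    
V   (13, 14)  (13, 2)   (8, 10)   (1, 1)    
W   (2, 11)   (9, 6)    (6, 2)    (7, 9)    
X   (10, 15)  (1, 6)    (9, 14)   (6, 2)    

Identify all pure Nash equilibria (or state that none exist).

A profile is a Nash equilibrium when each player is best-responding to the other.
Player 1's best responses — vs L: V (payoff 13); vs M: V (payoff 13); vs N: U (payoff 14); vs O: U (payoff 8).
Player 2's best responses — vs U: N (payoff 15); vs V: L (payoff 14); vs W: L (payoff 11); vs X: L (payoff 15).
Mutual best responses occur at (U, N) and (V, L); at each, neither player gains by switching.

(U, N) and (V, L)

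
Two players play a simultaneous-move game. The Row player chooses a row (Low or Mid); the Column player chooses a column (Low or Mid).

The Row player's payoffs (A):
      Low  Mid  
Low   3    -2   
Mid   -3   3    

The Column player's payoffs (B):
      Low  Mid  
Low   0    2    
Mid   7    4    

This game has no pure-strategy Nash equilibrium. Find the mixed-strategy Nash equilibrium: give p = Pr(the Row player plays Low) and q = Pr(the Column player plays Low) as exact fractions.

p = 3/5, q = 5/11

In a mixed NE each player is indifferent between their pure strategies, so the opponent's mix sets the indifference.
The Column player indifferent between Low and Mid: p·0 + (1−p)·7 = p·2 + (1−p)·4 ⟹ 7 + (-7)p = 4 + (-2)p ⟹ p = 3/5.
The Row player indifferent between Low and Mid: q·3 + (1−q)·(-2) = q·(-3) + (1−q)·3 ⟹ (-2) + 5q = 3 + (-6)q ⟹ q = 5/11.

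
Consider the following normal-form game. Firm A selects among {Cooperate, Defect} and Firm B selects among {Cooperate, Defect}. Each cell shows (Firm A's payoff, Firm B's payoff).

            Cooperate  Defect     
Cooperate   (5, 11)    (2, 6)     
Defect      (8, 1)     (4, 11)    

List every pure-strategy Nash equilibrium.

Check mutual best responses: a cell is a NE iff neither player can gain by unilaterally deviating.
Firm A's best responses — vs Cooperate: Defect (payoff 8); vs Defect: Defect (payoff 4).
Firm B's best responses — vs Cooperate: Cooperate (payoff 11); vs Defect: Defect (payoff 11).
The only mutual best response is (Defect, Defect); neither player gains by switching there.

(Defect, Defect)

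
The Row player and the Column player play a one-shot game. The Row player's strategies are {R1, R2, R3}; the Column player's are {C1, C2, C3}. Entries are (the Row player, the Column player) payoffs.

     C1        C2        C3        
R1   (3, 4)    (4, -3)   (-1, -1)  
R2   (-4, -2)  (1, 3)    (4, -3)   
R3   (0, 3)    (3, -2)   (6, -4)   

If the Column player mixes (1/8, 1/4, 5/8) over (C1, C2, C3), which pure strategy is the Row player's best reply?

The Row player's best reply maximizes expected payoff against the mix.
R1: (1/8)·3 + (1/4)·4 + (5/8)·(-1) = 3/4
R2: (1/8)·(-4) + (1/4)·1 + (5/8)·4 = 9/4
R3: (1/8)·0 + (1/4)·3 + (5/8)·6 = 9/2
Highest expected payoff is 9/2, from R3.

R3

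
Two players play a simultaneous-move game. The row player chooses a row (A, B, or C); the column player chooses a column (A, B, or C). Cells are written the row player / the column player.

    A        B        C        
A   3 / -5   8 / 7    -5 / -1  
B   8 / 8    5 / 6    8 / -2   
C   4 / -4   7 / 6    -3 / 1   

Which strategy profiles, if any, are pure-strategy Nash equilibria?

Find each player's best response to every opponent strategy; NE are the intersections.
The row player's best responses — vs A: B (payoff 8); vs B: A (payoff 8); vs C: B (payoff 8).
The column player's best responses — vs A: B (payoff 7); vs B: A (payoff 8); vs C: B (payoff 6).
Mutual best responses occur at (A, B) and (B, A); at each, neither player gains by switching.

(A, B) and (B, A)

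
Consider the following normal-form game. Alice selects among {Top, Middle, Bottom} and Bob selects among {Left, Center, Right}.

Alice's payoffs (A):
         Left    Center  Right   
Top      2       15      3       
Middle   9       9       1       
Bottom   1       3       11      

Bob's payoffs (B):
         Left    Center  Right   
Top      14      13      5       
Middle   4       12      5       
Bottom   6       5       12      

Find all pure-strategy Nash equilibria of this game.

Check mutual best responses: a cell is a NE iff neither player can gain by unilaterally deviating.
Alice's best responses — vs Left: Middle (payoff 9); vs Center: Top (payoff 15); vs Right: Bottom (payoff 11).
Bob's best responses — vs Top: Left (payoff 14); vs Middle: Center (payoff 12); vs Bottom: Right (payoff 12).
The only mutual best response is (Bottom, Right); neither player gains by switching there.

(Bottom, Right)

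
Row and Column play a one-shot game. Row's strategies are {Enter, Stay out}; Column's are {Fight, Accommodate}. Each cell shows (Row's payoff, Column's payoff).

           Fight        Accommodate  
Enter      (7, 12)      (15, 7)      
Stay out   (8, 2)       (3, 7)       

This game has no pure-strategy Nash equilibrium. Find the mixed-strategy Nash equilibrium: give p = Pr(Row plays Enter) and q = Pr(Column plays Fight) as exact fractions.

p = 1/2, q = 12/13

In a mixed NE each player is indifferent between their pure strategies, so the opponent's mix sets the indifference.
Column indifferent between Fight and Accommodate: p·12 + (1−p)·2 = p·7 + (1−p)·7 ⟹ 2 + 10p = 7 + 0p ⟹ p = 1/2.
Row indifferent between Enter and Stay out: q·7 + (1−q)·15 = q·8 + (1−q)·3 ⟹ 15 + (-8)q = 3 + 5q ⟹ q = 12/13.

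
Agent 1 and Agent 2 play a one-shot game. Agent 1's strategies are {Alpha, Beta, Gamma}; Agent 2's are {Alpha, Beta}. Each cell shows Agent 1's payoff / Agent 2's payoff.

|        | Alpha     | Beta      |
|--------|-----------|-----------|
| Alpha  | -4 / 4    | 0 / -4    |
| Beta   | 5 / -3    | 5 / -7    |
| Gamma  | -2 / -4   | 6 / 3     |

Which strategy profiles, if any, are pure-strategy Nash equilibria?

(Beta, Alpha) and (Gamma, Beta)

A profile is a Nash equilibrium when each player is best-responding to the other.
Agent 1's best responses — vs Alpha: Beta (payoff 5); vs Beta: Gamma (payoff 6).
Agent 2's best responses — vs Alpha: Alpha (payoff 4); vs Beta: Alpha (payoff -3); vs Gamma: Beta (payoff 3).
Mutual best responses occur at (Beta, Alpha) and (Gamma, Beta); at each, neither player gains by switching.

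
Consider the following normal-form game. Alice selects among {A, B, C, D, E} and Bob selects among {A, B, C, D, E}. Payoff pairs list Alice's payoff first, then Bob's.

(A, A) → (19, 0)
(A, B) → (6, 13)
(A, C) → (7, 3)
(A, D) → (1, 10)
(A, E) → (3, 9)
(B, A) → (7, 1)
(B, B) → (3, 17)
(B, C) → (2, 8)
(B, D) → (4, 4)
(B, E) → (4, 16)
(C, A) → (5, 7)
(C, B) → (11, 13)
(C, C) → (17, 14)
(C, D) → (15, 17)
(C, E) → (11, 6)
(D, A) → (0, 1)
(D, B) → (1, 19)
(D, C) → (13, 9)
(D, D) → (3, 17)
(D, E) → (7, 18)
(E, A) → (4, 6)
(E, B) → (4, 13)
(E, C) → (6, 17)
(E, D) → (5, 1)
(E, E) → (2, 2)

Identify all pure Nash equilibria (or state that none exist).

A profile is a Nash equilibrium when each player is best-responding to the other.
Alice's best responses — vs A: A (payoff 19); vs B: C (payoff 11); vs C: C (payoff 17); vs D: C (payoff 15); vs E: C (payoff 11).
Bob's best responses — vs A: B (payoff 13); vs B: B (payoff 17); vs C: D (payoff 17); vs D: B (payoff 19); vs E: C (payoff 17).
The only mutual best response is (C, D); neither player gains by switching there.

(C, D)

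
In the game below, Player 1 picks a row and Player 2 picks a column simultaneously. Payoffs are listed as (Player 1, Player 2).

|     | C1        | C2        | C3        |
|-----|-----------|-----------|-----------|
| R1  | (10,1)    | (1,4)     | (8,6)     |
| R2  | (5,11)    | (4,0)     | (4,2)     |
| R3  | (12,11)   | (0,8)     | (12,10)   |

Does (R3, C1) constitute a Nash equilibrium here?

Yes

Holding Player 2 at C1: Player 1 gets 12 from R3, versus 10 from R1, 5 from R2. No profitable deviation for Player 1.
Holding Player 1 at R3: Player 2 gets 11 from C1, versus 8 from C2, 10 from C3. No profitable deviation for Player 2 either.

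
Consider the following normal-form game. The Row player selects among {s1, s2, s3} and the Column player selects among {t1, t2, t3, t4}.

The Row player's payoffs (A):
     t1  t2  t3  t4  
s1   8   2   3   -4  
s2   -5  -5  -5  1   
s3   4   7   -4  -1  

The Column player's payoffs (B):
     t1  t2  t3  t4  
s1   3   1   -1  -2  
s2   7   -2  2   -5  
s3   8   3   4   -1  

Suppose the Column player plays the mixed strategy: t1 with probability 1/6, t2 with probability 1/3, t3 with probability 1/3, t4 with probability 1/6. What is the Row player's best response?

s1

The Row player's best reply maximizes expected payoff against the mix.
s1: (1/6)·8 + (1/3)·2 + (1/3)·3 + (1/6)·(-4) = 7/3
s2: (1/6)·(-5) + (1/3)·(-5) + (1/3)·(-5) + (1/6)·1 = -4
s3: (1/6)·4 + (1/3)·7 + (1/3)·(-4) + (1/6)·(-1) = 3/2
Highest expected payoff is 7/3, from s1.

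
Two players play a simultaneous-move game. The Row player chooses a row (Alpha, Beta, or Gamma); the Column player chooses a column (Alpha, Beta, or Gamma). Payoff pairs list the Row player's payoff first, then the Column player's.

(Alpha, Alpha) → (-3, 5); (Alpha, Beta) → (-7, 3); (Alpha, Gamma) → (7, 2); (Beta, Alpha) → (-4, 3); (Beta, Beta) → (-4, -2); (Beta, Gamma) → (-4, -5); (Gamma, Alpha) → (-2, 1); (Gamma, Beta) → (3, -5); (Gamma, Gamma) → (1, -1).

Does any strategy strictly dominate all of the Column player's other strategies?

Alpha

Check whether one of the Column player's strategies beats all alternatives regardless of what the opponent does.
Alpha strictly dominates: vs Alpha: 5 > each of {3, 2}; vs Beta: 3 > each of {-2, -5}; vs Gamma: 1 > each of {-5, -1}.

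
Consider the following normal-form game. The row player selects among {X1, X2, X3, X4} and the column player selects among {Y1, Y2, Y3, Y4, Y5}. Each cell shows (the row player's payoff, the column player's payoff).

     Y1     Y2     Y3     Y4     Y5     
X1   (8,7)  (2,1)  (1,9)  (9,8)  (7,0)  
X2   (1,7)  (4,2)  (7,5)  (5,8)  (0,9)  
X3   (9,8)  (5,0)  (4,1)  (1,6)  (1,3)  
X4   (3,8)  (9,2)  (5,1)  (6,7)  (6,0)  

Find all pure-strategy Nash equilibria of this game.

(X3, Y1)

Find each player's best response to every opponent strategy; NE are the intersections.
The row player's best responses — vs Y1: X3 (payoff 9); vs Y2: X4 (payoff 9); vs Y3: X2 (payoff 7); vs Y4: X1 (payoff 9); vs Y5: X1 (payoff 7).
The column player's best responses — vs X1: Y3 (payoff 9); vs X2: Y5 (payoff 9); vs X3: Y1 (payoff 8); vs X4: Y1 (payoff 8).
The only mutual best response is (X3, Y1); neither player gains by switching there.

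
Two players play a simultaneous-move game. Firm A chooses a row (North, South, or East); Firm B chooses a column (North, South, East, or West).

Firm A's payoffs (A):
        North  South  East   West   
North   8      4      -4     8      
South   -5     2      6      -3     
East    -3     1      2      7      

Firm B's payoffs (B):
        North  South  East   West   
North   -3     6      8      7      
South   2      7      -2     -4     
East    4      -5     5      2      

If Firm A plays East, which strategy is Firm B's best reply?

East

With Firm A fixed at East, Firm B's payoffs are: North → 4, South → -5, East → 5, West → 2.
The maximum is 5, achieved by East.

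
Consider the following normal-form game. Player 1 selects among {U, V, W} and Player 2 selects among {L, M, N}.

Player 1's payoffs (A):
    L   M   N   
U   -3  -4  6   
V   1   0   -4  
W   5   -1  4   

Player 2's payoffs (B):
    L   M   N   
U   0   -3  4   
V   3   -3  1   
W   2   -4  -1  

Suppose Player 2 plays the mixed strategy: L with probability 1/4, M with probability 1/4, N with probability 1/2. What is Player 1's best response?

W

Player 1's best reply maximizes expected payoff against the mix.
U: (1/4)·(-3) + (1/4)·(-4) + (1/2)·6 = 5/4
V: (1/4)·1 + (1/4)·0 + (1/2)·(-4) = -7/4
W: (1/4)·5 + (1/4)·(-1) + (1/2)·4 = 3
Highest expected payoff is 3, from W.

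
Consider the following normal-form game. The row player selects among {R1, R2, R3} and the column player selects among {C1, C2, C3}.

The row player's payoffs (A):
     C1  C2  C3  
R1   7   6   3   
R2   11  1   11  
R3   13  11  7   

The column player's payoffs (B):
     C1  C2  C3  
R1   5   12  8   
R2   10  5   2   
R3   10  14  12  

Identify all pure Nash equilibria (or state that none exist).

(R3, C2)

Check mutual best responses: a cell is a NE iff neither player can gain by unilaterally deviating.
The row player's best responses — vs C1: R3 (payoff 13); vs C2: R3 (payoff 11); vs C3: R2 (payoff 11).
The column player's best responses — vs R1: C2 (payoff 12); vs R2: C1 (payoff 10); vs R3: C2 (payoff 14).
The only mutual best response is (R3, C2); neither player gains by switching there.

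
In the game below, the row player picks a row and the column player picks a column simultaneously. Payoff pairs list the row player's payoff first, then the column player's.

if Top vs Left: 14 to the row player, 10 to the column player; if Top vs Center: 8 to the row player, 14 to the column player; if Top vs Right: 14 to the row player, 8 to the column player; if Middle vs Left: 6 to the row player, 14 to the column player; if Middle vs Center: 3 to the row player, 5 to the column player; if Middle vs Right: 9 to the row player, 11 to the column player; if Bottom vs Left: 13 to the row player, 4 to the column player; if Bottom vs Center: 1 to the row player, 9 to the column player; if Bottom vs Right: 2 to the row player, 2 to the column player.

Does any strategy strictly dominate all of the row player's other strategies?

Top

Check whether one of the row player's strategies beats all alternatives regardless of what the opponent does.
Top strictly dominates: vs Left: 14 > each of {6, 13}; vs Center: 8 > each of {3, 1}; vs Right: 14 > each of {9, 2}.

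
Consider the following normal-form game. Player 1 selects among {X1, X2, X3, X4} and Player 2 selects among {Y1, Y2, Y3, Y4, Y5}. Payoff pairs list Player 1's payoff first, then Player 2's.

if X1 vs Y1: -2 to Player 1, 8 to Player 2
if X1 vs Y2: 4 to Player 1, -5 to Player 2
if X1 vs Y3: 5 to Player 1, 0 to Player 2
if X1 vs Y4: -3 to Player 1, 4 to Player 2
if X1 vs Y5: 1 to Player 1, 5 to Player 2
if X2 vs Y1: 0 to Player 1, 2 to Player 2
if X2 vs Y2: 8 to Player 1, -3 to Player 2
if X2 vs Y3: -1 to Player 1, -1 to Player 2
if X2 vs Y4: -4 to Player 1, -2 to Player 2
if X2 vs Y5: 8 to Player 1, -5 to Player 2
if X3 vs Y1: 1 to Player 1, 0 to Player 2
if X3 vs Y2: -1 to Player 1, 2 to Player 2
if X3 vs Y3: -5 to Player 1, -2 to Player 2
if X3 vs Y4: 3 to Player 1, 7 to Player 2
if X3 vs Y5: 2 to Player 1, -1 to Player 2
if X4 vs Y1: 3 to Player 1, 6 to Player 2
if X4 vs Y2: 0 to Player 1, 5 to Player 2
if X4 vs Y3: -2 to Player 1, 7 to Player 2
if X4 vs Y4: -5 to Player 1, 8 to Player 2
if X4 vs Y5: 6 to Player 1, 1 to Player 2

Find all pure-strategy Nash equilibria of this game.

Find each player's best response to every opponent strategy; NE are the intersections.
Player 1's best responses — vs Y1: X4 (payoff 3); vs Y2: X2 (payoff 8); vs Y3: X1 (payoff 5); vs Y4: X3 (payoff 3); vs Y5: X2 (payoff 8).
Player 2's best responses — vs X1: Y1 (payoff 8); vs X2: Y1 (payoff 2); vs X3: Y4 (payoff 7); vs X4: Y4 (payoff 8).
The only mutual best response is (X3, Y4); neither player gains by switching there.

(X3, Y4)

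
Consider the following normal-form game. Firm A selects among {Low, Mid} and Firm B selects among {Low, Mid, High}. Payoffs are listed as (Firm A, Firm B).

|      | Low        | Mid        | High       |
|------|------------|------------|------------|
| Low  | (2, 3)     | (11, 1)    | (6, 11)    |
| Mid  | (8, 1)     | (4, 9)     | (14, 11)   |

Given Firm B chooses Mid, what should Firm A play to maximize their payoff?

With Firm B fixed at Mid, Firm A's payoffs are: Low → 11, Mid → 4.
The maximum is 11, achieved by Low.

Low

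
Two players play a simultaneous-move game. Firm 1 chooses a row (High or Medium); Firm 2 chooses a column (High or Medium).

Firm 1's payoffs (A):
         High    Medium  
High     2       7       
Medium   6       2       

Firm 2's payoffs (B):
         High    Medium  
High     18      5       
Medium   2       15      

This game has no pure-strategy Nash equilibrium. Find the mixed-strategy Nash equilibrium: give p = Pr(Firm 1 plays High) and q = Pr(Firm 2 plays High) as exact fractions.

p = 1/2, q = 5/9

Each player's mixing probability is pinned down by making the *other* player indifferent.
Firm 2 indifferent between High and Medium: p·18 + (1−p)·2 = p·5 + (1−p)·15 ⟹ 2 + 16p = 15 + (-10)p ⟹ p = 1/2.
Firm 1 indifferent between High and Medium: q·2 + (1−q)·7 = q·6 + (1−q)·2 ⟹ 7 + (-5)q = 2 + 4q ⟹ q = 5/9.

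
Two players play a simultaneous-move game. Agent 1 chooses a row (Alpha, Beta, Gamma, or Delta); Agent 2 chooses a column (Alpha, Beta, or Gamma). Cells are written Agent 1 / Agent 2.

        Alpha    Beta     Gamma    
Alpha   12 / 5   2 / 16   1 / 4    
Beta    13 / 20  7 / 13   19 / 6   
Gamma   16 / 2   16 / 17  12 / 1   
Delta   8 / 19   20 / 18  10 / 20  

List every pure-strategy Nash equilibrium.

Find each player's best response to every opponent strategy; NE are the intersections.
Agent 1's best responses — vs Alpha: Gamma (payoff 16); vs Beta: Delta (payoff 20); vs Gamma: Beta (payoff 19).
Agent 2's best responses — vs Alpha: Beta (payoff 16); vs Beta: Alpha (payoff 20); vs Gamma: Beta (payoff 17); vs Delta: Gamma (payoff 20).
No cell has both players best-responding. For instance, Agent 1's best reply to Alpha is Gamma, but against Gamma Agent 2 prefers Beta over Alpha.

There is no pure-strategy Nash equilibrium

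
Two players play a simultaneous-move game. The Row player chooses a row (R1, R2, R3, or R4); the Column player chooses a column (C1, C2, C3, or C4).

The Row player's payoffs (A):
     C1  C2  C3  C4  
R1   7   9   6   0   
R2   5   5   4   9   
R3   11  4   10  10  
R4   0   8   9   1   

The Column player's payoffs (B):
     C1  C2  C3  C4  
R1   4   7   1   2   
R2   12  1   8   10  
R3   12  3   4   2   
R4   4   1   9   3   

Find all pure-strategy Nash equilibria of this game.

(R1, C2) and (R3, C1)

Find each player's best response to every opponent strategy; NE are the intersections.
The Row player's best responses — vs C1: R3 (payoff 11); vs C2: R1 (payoff 9); vs C3: R3 (payoff 10); vs C4: R3 (payoff 10).
The Column player's best responses — vs R1: C2 (payoff 7); vs R2: C1 (payoff 12); vs R3: C1 (payoff 12); vs R4: C3 (payoff 9).
Mutual best responses occur at (R1, C2) and (R3, C1); at each, neither player gains by switching.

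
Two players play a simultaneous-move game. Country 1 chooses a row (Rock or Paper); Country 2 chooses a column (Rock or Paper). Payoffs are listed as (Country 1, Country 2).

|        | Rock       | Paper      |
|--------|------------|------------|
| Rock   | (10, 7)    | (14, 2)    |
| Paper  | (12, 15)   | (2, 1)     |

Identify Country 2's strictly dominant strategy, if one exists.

Check whether one of Country 2's strategies beats all alternatives regardless of what the opponent does.
Rock strictly dominates: vs Rock: 7 > 2; vs Paper: 15 > 1.

Rock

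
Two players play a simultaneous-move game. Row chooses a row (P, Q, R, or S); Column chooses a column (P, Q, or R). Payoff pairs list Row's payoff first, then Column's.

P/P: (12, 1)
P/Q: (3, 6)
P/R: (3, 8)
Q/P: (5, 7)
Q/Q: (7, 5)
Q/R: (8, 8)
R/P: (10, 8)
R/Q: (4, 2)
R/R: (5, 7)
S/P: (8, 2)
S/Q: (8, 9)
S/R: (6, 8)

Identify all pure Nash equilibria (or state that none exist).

A profile is a Nash equilibrium when each player is best-responding to the other.
Row's best responses — vs P: P (payoff 12); vs Q: S (payoff 8); vs R: Q (payoff 8).
Column's best responses — vs P: R (payoff 8); vs Q: R (payoff 8); vs R: P (payoff 8); vs S: Q (payoff 9).
Mutual best responses occur at (Q, R) and (S, Q); at each, neither player gains by switching.

(Q, R) and (S, Q)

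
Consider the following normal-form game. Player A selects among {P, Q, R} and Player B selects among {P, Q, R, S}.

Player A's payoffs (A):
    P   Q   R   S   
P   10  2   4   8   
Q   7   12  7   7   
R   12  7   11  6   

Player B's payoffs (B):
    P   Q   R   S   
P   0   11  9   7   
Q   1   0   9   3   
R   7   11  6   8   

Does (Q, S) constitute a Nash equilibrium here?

No

Holding Player B at S: Player A gets 7 from Q but could get 8 by switching to P. Player A has a profitable deviation.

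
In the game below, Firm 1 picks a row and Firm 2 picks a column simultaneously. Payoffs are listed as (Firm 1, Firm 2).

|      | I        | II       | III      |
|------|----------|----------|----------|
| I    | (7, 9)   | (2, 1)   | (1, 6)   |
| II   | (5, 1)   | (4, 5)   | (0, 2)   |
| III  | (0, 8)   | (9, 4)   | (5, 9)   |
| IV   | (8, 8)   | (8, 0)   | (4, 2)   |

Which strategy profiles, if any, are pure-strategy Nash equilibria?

(III, III) and (IV, I)

A profile is a Nash equilibrium when each player is best-responding to the other.
Firm 1's best responses — vs I: IV (payoff 8); vs II: III (payoff 9); vs III: III (payoff 5).
Firm 2's best responses — vs I: I (payoff 9); vs II: II (payoff 5); vs III: III (payoff 9); vs IV: I (payoff 8).
Mutual best responses occur at (III, III) and (IV, I); at each, neither player gains by switching.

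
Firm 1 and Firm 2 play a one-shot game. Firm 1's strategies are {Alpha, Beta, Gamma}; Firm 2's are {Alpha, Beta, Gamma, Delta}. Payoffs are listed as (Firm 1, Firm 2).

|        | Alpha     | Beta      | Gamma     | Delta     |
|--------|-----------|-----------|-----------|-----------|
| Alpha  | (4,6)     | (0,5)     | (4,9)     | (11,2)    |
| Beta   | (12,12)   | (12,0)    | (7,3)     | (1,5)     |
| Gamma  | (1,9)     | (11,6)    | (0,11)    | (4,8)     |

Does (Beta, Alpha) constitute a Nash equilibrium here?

Holding Firm 2 at Alpha: Firm 1 gets 12 from Beta, versus 4 from Alpha, 1 from Gamma. No profitable deviation for Firm 1.
Holding Firm 1 at Beta: Firm 2 gets 12 from Alpha, versus 0 from Beta, 3 from Gamma, 5 from Delta. No profitable deviation for Firm 2 either.

Yes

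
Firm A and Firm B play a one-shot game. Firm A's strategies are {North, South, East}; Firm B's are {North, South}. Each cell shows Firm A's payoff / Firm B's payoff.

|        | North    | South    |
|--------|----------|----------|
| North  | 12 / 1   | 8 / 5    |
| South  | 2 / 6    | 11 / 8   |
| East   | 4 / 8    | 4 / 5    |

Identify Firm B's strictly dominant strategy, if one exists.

No strictly dominant strategy

Check whether one of Firm B's strategies beats all alternatives regardless of what the opponent does.
North is not dominant: against North, South gives 5 > 1.
South is not dominant: against East, North gives 8 > 5.
No single strategy is best against every opponent action.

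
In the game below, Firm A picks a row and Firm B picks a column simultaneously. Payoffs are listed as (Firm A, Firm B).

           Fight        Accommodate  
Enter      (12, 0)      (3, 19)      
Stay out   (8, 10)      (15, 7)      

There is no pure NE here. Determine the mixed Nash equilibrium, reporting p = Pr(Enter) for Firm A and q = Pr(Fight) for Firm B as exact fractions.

p = 3/22, q = 3/4

Each player's mixing probability is pinned down by making the *other* player indifferent.
Firm B indifferent between Fight and Accommodate: p·0 + (1−p)·10 = p·19 + (1−p)·7 ⟹ 10 + (-10)p = 7 + 12p ⟹ p = 3/22.
Firm A indifferent between Enter and Stay out: q·12 + (1−q)·3 = q·8 + (1−q)·15 ⟹ 3 + 9q = 15 + (-7)q ⟹ q = 3/4.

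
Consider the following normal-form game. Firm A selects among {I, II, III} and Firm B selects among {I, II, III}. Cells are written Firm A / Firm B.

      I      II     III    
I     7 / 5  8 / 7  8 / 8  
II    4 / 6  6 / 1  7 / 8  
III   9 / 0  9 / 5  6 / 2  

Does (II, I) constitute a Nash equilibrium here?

No

Holding Firm B at I: Firm A gets 4 from II but could get 9 by switching to III. Firm A has a profitable deviation.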